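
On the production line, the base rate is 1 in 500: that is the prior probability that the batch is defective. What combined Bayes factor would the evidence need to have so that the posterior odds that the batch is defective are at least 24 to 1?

Prior odds = 0.002/0.998 = 1/499.
Target odds = 24.
Required Bayes factor = 24 ÷ (1/499) = 11976.

11976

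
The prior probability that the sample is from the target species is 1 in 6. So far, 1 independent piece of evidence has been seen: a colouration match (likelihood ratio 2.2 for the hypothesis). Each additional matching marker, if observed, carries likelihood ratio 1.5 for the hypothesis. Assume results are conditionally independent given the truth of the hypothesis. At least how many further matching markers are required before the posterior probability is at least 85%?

Prior odds = (1/6)/(5/6) = 0.2.
Bayes factor of the evidence already in hand = 2.2.
Odds after that evidence = 0.2 × 2.2 = 0.44.
Target odds = 0.85/0.15 = 17/3.
Need 1.5ⁿ ≥ 17/3 ÷ 0.44 = 425/33.
1.5⁶ = 11.390625 falls short of 425/33 but 1.5⁷ = 17.0859375 reaches it, so n = 7.

7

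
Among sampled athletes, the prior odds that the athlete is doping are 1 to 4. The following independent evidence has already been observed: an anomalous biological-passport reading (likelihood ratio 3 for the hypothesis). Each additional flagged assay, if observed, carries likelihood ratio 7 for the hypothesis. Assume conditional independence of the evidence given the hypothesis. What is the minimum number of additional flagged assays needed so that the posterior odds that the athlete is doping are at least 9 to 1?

2

Prior odds = 0.25.
Bayes factor of the evidence already in hand = 3.
Odds after that evidence = 0.25 × 3 = 0.75.
Target odds = 9.
Need 7ⁿ ≥ 9 ÷ 0.75 = 12.
7¹ = 7 falls short of 12 but 7² = 49 reaches it, so n = 2.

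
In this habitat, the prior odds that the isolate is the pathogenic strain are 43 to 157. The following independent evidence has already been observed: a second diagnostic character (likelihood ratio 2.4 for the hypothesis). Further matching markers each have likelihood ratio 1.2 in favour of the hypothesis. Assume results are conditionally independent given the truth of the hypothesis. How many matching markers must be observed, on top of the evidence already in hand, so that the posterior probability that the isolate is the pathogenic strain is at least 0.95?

19

Prior odds = 43/157.
Bayes factor of the evidence already in hand = 2.4.
Odds after that evidence = (43/157) × 2.4 = 516/785.
Target odds = 0.95/0.05 = 19.
Need 1.2ⁿ ≥ 19 ÷ (516/785) = 14915/516.
1.2¹⁸ ≈26.6233 falls short of 14915/516 but 1.2¹⁹ ≈31.948 reaches it, so n = 19.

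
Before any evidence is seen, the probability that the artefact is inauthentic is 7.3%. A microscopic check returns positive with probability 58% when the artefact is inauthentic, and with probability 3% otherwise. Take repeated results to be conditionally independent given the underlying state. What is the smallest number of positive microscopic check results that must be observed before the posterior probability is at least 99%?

3

Prior odds: 0.073 ÷ 0.927 = 73/927.
Likelihood ratio of a positive result = 0.58/0.03 = 58/3.
Target odds: 0.99 ÷ 0.01 = 99.
Require (58/3)ⁿ ≥ 99 ÷ (73/927) = 91773/73.
(58/3)² = 3364/9 falls short of 91773/73 but (58/3)³ = 195112/27 reaches it, so n = 3.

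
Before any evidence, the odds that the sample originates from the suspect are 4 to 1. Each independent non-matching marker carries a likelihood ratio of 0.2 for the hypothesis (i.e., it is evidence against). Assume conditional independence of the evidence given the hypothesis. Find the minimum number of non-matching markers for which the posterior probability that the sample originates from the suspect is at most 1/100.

4

Prior odds = 4.
Likelihood ratio per non-matching marker = 0.2.
Target posterior odds = 0.01/0.99 = 1/99.
Require 0.2ⁿ ≤ 1/99 ÷ 4 = 1/396.
0.2³ = 0.008 is still above 1/396 but 0.2⁴ = 0.0016 is at or below it, so n = 4.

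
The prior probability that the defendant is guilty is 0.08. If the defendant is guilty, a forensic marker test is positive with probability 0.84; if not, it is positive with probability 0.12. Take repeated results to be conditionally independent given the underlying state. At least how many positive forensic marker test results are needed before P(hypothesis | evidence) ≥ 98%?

4

Prior odds: 0.08 ÷ 0.92 = 2/23.
Likelihood ratio of a positive = 0.84/0.12 = 7.
Target odds: 0.98 ÷ 0.02 = 49.
Need (2/23) × 7ⁿ ≥ 49, i.e. 7ⁿ ≥ 563.5.
7³ = 343 falls short of 563.5 but 7⁴ = 2401 reaches it, so n = 4.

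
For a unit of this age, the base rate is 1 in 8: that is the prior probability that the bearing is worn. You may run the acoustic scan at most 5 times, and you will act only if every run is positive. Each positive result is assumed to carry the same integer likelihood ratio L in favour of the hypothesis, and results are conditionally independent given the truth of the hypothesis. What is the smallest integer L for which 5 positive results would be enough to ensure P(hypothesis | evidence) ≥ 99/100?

4

Prior odds = 0.125/0.875 = 1/7.
Target odds = 0.99/0.01 = 99.
Need L⁵ ≥ 99 ÷ (1/7) = 693.
3⁵ = 243 < 693 ≤ 1024 = 4⁵, so L = 4.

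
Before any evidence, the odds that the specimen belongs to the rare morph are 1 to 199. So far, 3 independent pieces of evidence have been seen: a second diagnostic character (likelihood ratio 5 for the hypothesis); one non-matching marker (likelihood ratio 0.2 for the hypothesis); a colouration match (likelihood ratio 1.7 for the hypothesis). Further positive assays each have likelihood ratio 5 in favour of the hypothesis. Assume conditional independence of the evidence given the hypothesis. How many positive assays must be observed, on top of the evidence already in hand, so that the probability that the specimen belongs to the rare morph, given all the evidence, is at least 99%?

Prior odds = 1/199.
Combined Bayes factor of the evidence already in hand = 5 × 0.2 × 1.7 = 1.7.
Odds after that evidence = (1/199) × 1.7 = 17/1990.
Target odds = 0.99/0.01 = 99.
Need 5ⁿ ≥ 99 ÷ (17/1990) = 197010/17.
5⁵ = 3125 falls short of 197010/17 but 5⁶ = 15625 reaches it, so n = 6.

6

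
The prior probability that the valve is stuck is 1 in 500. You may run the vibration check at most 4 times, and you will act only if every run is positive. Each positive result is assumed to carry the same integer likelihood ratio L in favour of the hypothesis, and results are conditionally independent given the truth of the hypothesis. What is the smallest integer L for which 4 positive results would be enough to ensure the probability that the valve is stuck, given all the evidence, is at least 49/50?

Prior odds = 0.002/0.998 = 1/499.
Target odds = 0.98/0.02 = 49.
Need L⁴ ≥ 49 ÷ (1/499) = 24451.
12⁴ = 20736 < 24451 ≤ 28561 = 13⁴, so L = 13.

13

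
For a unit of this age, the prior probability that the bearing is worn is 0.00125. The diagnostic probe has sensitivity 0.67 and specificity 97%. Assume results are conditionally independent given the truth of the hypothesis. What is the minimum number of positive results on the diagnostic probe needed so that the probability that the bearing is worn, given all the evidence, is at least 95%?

4

Prior odds = 0.00125/0.99875 = 1/799.
False-positive rate = 1 − 0.97 = 0.03; likelihood ratio of a positive = 0.67/0.03 = 67/3.
Target odds: 0.95 ÷ 0.05 = 19.
Require (67/3)ⁿ ≥ 19 ÷ (1/799) = 15181.
(67/3)³ = 300763/27 falls short of 15181 but (67/3)⁴ = 20151121/81 reaches it, so n = 4.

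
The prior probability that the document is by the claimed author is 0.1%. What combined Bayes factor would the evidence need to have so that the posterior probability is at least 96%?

23976

Prior odds = 0.001/0.999 = 1/999.
Target odds = 0.96/0.04 = 24.
Required Bayes factor = 24 ÷ (1/999) = 23976.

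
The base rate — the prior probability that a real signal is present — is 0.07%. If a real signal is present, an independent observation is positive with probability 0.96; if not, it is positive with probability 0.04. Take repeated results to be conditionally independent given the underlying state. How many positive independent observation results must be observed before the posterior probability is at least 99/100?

Prior odds: 0.0007 ÷ 0.9993 = 7/9993.
Likelihood ratio of a positive = 0.96/0.04 = 24.
Target odds: 0.99 ÷ 0.01 = 99.
Need (7/9993) × 24ⁿ ≥ 99, i.e. 24ⁿ ≥ 989307/7.
24³ = 13824 falls short of 989307/7 but 24⁴ = 331776 reaches it, so n = 4.

4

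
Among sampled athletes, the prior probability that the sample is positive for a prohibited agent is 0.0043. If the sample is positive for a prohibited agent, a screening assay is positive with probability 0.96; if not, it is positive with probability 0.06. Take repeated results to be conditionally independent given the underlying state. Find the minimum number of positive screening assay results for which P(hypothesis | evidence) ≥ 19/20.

4

Prior odds: 0.0043 ÷ 0.9957 = 43/9957.
Likelihood ratio of a positive = 0.96/0.06 = 16.
Target odds: 0.95 ÷ 0.05 = 19.
Need (43/9957) × 16ⁿ ≥ 19, i.e. 16ⁿ ≥ 189183/43.
16³ = 4096 falls short of 189183/43 but 16⁴ = 65536 reaches it, so n = 4.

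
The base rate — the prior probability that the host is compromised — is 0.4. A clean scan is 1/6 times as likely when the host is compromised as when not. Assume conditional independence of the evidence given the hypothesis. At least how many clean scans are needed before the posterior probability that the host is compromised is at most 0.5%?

Prior odds: 0.4 ÷ 0.6 = 2/3.
Likelihood ratio per clean scan = 1/6.
Target odds: 0.005 ÷ 0.995 = 1/199.
Need (2/3) × (1/6)ⁿ ≤ 1/199, i.e. (1/6)ⁿ ≤ 3/398.
(1/6)² = 1/36 is still above 3/398 but (1/6)³ = 1/216 is at or below it, so n = 3.

3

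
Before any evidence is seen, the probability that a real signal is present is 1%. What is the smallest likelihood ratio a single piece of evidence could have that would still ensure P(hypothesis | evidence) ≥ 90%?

Prior odds = 0.01/0.99 = 1/99.
Target odds = 0.9/0.1 = 9.
Required Bayes factor = 9 ÷ (1/99) = 891.

891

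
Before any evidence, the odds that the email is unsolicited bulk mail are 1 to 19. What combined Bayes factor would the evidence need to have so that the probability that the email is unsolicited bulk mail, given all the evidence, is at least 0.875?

133

Prior odds = 1/19.
Target odds = 0.875/0.125 = 7.
Required Bayes factor = 7 ÷ (1/19) = 133.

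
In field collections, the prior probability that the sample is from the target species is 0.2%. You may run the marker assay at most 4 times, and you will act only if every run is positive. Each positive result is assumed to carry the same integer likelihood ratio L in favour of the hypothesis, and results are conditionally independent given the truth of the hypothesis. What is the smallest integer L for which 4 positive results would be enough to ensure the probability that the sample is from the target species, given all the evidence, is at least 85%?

8

Prior odds = 0.002/0.998 = 1/499.
Target odds = 0.85/0.15 = 17/3.
Need L⁴ ≥ 17/3 ÷ (1/499) = 8483/3.
7⁴ = 2401 < 8483/3 ≤ 4096 = 8⁴, so L = 8.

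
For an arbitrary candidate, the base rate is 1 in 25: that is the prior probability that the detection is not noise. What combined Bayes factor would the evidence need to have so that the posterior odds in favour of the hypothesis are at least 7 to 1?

168

Prior odds = 0.04/0.96 = 1/24.
Target odds = 7.
Required Bayes factor = 7 ÷ (1/24) = 168.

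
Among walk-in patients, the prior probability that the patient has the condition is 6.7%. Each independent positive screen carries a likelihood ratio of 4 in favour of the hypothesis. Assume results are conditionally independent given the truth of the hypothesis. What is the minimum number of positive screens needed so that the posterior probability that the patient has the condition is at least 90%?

Prior odds = 0.067/0.933 = 67/933.
Likelihood ratio per positive screen = 4.
Target posterior odds = 0.9/0.1 = 9.
Need (67/933) × 4ⁿ ≥ 9, i.e. 4ⁿ ≥ 8397/67.
4³ = 64 falls short of 8397/67 but 4⁴ = 256 reaches it, so n = 4.

4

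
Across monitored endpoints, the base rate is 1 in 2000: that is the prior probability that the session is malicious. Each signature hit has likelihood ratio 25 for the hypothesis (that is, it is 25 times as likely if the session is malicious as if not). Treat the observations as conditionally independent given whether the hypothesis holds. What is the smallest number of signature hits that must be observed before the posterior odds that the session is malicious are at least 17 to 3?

Prior odds = 0.0005/0.9995 = 1/1999.
Likelihood ratio per signature hit = 25.
Target odds = 17/3.
Need (1/1999) × 25ⁿ ≥ 17/3, i.e. 25ⁿ ≥ 33983/3.
25² = 625 falls short of 33983/3 but 25³ = 15625 reaches it, so n = 3.

3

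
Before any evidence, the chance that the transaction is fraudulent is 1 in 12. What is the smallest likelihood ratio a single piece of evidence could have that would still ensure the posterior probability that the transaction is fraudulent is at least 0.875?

Prior odds = (1/12)/(11/12) = 1/11.
Target odds = 0.875/0.125 = 7.
Required Bayes factor = 7 ÷ (1/11) = 77.

77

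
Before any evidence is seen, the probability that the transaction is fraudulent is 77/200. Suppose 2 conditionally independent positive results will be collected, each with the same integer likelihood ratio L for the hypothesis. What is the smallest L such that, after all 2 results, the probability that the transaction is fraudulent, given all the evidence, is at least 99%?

13

Prior odds = 0.385/0.615 = 77/123.
Target odds = 0.99/0.01 = 99.
Need L² ≥ 99 ÷ (77/123) = 1107/7.
12² = 144 < 1107/7 ≤ 169 = 13², so L = 13.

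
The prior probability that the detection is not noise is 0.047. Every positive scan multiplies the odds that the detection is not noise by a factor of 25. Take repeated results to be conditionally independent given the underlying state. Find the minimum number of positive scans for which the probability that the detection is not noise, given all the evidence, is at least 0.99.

Prior odds = 0.047/0.953 = 47/953.
Likelihood ratio per positive scan = 25.
Target posterior odds = 0.99/0.01 = 99.
Require 25ⁿ ≥ 99 ÷ (47/953) = 94347/47.
25² = 625 falls short of 94347/47 but 25³ = 15625 reaches it, so n = 3.

3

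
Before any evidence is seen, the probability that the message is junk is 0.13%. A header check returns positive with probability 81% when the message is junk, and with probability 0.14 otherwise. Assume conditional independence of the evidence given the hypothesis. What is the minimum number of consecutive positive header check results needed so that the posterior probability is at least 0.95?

Prior odds: 0.0013 ÷ 0.9987 = 13/9987.
Likelihood ratio of a positive result = 0.81/0.14 = 81/14.
Target posterior odds = 0.95/0.05 = 19.
Need (13/9987) × (81/14)ⁿ ≥ 19, i.e. (81/14)ⁿ ≥ 189753/13.
(81/14)⁵ ≈6483.13 falls short of 189753/13 but (81/14)⁶ ≈37509.6 reaches it, so n = 6.

6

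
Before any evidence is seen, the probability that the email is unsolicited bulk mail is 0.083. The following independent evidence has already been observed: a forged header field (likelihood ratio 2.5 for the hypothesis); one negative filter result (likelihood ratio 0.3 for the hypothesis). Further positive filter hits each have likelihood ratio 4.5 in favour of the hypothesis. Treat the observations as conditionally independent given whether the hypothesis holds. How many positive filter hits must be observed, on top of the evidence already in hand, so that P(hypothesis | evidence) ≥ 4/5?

Prior odds = 0.083/0.917 = 83/917.
Combined Bayes factor of the evidence already in hand = 2.5 × 0.3 = 0.75.
Odds after that evidence = (83/917) × 0.75 = 249/3668.
Target odds = 0.8/0.2 = 4.
Need 4.5ⁿ ≥ 4 ÷ (249/3668) = 14672/249.
4.5² = 20.25 falls short of 14672/249 but 4.5³ = 91.125 reaches it, so n = 3.

3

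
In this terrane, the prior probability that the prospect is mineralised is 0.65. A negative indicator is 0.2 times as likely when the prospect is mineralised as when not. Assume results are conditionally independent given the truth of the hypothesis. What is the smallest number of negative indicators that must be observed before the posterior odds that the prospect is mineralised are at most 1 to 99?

Prior odds = 0.65/0.35 = 13/7.
Likelihood ratio per negative indicator = 0.2.
Target odds = 1/99.
Require 0.2ⁿ ≤ 1/99 ÷ (13/7) = 7/1287.
0.2³ = 0.008 is still above 7/1287 but 0.2⁴ = 0.0016 is at or below it, so n = 4.

4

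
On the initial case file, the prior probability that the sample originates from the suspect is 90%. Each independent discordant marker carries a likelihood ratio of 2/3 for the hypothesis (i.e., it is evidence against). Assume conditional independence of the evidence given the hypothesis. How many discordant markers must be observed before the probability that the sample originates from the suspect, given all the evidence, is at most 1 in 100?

17

Prior odds = 0.9/0.1 = 9.
Likelihood ratio per discordant marker = 2/3.
Target posterior odds = 0.01/0.99 = 1/99.
Require (2/3)ⁿ ≤ 1/99 ÷ 9 = 1/891.
(2/3)¹⁶ = 65536/43046721 is still above 1/891 but (2/3)¹⁷ = 131072/129140163 is at or below it, so n = 17.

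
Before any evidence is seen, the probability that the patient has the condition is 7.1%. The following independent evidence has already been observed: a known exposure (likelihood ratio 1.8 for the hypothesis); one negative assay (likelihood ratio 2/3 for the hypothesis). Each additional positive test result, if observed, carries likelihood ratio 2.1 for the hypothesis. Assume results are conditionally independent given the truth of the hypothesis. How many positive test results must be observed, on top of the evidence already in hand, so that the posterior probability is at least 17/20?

6

Prior odds = 0.071/0.929 = 71/929.
Combined Bayes factor of the evidence already in hand = 1.8 × (2/3) = 1.2.
Odds after that evidence = (71/929) × 1.2 = 426/4645.
Target odds = 0.85/0.15 = 17/3.
Need 2.1ⁿ ≥ 17/3 ÷ (426/4645) = 78965/1278.
2.1⁵ = 4084101/100000 falls short of 78965/1278 but 2.1⁶ = 85766121/1000000 reaches it, so n = 6.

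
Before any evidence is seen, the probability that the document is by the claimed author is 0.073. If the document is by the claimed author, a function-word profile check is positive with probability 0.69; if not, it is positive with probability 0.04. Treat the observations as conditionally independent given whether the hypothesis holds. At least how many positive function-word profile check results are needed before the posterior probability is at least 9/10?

Prior odds = 0.073/0.927 = 73/927.
Likelihood ratio of a positive = 0.69/0.04 = 17.25.
Target odds: 0.9 ÷ 0.1 = 9.
Require 17.25ⁿ ≥ 9 ÷ (73/927) = 8343/73.
17.25¹ = 17.25 falls short of 8343/73 but 17.25² = 297.5625 reaches it, so n = 2.

2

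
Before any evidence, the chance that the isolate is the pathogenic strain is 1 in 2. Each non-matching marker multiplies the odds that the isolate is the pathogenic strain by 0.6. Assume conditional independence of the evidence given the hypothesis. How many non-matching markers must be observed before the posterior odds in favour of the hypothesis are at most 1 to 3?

3

Prior odds = 0.5/0.5 = 1.
Likelihood ratio per non-matching marker = 0.6.
Target odds = 1/3.
Require 0.6ⁿ ≤ 1/3 ÷ 1 = 1/3.
0.6² = 0.36 is still above 1/3 but 0.6³ = 0.216 is at or below it, so n = 3.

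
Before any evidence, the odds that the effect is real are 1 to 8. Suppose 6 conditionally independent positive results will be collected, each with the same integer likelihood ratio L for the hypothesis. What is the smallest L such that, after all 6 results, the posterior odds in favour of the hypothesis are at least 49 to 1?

3

Prior odds = 0.125.
Target odds = 49.
Need L⁶ ≥ 49 ÷ 0.125 = 392.
2⁶ = 64 < 392 ≤ 729 = 3⁶, so L = 3.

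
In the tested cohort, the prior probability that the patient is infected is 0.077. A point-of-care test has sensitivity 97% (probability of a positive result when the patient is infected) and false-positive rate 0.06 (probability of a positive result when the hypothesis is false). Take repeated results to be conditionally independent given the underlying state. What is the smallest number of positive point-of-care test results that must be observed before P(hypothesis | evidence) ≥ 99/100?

3

Prior odds: 0.077 ÷ 0.923 = 77/923.
Likelihood ratio of a positive result = 0.97/0.06 = 97/6.
Target posterior odds = 0.99/0.01 = 99.
Require (97/6)ⁿ ≥ 99 ÷ (77/923) = 8307/7.
(97/6)² = 9409/36 falls short of 8307/7 but (97/6)³ = 912673/216 reaches it, so n = 3.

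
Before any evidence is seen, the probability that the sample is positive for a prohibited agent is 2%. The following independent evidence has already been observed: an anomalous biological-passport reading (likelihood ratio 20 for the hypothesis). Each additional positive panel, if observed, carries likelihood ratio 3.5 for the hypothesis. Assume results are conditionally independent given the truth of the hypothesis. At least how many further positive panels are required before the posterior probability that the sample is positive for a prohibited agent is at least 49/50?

4

Prior odds = 0.02/0.98 = 1/49.
Bayes factor of the evidence already in hand = 20.
Odds after that evidence = (1/49) × 20 = 20/49.
Target odds = 0.98/0.02 = 49.
Need 3.5ⁿ ≥ 49 ÷ (20/49) = 120.05.
3.5³ = 42.875 falls short of 120.05 but 3.5⁴ = 150.0625 reaches it, so n = 4.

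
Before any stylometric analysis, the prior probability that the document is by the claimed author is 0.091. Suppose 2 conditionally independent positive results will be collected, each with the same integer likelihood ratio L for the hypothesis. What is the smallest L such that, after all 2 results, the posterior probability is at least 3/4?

6

Prior odds = 0.091/0.909 = 91/909.
Target odds = 0.75/0.25 = 3.
Need L² ≥ 3 ÷ (91/909) = 2727/91.
5² = 25 < 2727/91 ≤ 36 = 6², so L = 6.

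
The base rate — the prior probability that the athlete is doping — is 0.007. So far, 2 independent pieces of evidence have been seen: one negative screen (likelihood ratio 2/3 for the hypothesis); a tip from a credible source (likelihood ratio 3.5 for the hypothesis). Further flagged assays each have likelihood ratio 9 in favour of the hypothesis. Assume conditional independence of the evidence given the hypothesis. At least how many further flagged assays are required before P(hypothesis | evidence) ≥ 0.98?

4

Prior odds = 0.007/0.993 = 7/993.
Combined Bayes factor of the evidence already in hand = (2/3) × 3.5 = 7/3.
Odds after that evidence = (7/993) × 7/3 = 49/2979.
Target odds = 0.98/0.02 = 49.
Need 9ⁿ ≥ 49 ÷ (49/2979) = 2979.
9³ = 729 falls short of 2979 but 9⁴ = 6561 reaches it, so n = 4.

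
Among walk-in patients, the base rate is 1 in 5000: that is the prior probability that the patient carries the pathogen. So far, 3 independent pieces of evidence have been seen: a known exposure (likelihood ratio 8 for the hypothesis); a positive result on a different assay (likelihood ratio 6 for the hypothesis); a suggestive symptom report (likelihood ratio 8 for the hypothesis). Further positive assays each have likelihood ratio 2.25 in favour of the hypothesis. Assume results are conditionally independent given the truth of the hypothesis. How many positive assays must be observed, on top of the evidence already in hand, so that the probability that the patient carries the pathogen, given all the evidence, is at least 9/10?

Prior odds = 0.0002/0.9998 = 1/4999.
Combined Bayes factor of the evidence already in hand = 8 × 6 × 8 = 384.
Odds after that evidence = (1/4999) × 384 = 384/4999.
Target odds = 0.9/0.1 = 9.
Need 2.25ⁿ ≥ 9 ÷ (384/4999) = 117.1640625.
2.25⁵ = 59049/1024 falls short of 117.1640625 but 2.25⁶ = 531441/4096 reaches it, so n = 6.

6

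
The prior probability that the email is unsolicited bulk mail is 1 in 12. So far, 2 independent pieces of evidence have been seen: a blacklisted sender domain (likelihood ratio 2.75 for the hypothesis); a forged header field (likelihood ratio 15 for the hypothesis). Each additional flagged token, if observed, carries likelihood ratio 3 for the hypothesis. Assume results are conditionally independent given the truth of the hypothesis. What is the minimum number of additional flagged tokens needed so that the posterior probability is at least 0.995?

4

Prior odds = (1/12)/(11/12) = 1/11.
Combined Bayes factor of the evidence already in hand = 2.75 × 15 = 41.25.
Odds after that evidence = (1/11) × 41.25 = 3.75.
Target odds = 0.995/0.005 = 199.
Need 3ⁿ ≥ 199 ÷ 3.75 = 796/15.
3³ = 27 falls short of 796/15 but 3⁴ = 81 reaches it, so n = 4.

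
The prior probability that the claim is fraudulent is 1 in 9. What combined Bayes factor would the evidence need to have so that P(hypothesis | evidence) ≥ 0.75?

Prior odds = (1/9)/(8/9) = 0.125.
Target odds = 0.75/0.25 = 3.
Required Bayes factor = 3 ÷ 0.125 = 24.

24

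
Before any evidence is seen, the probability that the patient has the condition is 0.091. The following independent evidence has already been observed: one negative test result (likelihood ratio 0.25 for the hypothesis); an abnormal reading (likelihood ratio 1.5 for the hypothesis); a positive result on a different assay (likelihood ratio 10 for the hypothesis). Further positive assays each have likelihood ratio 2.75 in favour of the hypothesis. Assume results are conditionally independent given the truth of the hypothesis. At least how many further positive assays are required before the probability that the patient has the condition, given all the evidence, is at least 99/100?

6

Prior odds = 0.091/0.909 = 91/909.
Combined Bayes factor of the evidence already in hand = 0.25 × 1.5 × 10 = 3.75.
Odds after that evidence = (91/909) × 3.75 = 455/1212.
Target odds = 0.99/0.01 = 99.
Need 2.75ⁿ ≥ 99 ÷ (455/1212) = 119988/455.
2.75⁵ = 161051/1024 falls short of 119988/455 but 2.75⁶ = 1771561/4096 reaches it, so n = 6.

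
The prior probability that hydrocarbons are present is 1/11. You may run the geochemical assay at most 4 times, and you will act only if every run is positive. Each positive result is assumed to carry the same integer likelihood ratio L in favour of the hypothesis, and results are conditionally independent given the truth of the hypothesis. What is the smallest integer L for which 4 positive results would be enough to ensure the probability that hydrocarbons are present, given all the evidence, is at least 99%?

Prior odds = (1/11)/(10/11) = 0.1.
Target odds = 0.99/0.01 = 99.
Need L⁴ ≥ 99 ÷ 0.1 = 990.
5⁴ = 625 < 990 ≤ 1296 = 6⁴, so L = 6.

6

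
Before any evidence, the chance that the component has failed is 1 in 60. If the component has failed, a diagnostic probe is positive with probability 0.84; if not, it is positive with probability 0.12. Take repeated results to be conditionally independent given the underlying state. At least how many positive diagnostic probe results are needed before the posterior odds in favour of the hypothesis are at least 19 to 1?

4

Prior odds = (1/60)/(59/60) = 1/59.
Likelihood ratio of a positive = 0.84/0.12 = 7.
Target odds = 19.
Require 7ⁿ ≥ 19 ÷ (1/59) = 1121.
7³ = 343 falls short of 1121 but 7⁴ = 2401 reaches it, so n = 4.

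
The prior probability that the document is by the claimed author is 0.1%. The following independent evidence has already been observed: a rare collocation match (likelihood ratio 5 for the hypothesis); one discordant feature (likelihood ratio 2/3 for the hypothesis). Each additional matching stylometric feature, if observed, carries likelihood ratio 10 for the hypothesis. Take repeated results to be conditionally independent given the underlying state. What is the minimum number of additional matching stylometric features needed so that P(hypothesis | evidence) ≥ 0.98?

5

Prior odds = 0.001/0.999 = 1/999.
Combined Bayes factor of the evidence already in hand = 5 × (2/3) = 10/3.
Odds after that evidence = (1/999) × 10/3 = 10/2997.
Target odds = 0.98/0.02 = 49.
Need 10ⁿ ≥ 49 ÷ (10/2997) = 14685.3.
10⁴ = 10000 falls short of 14685.3 but 10⁵ = 100000 reaches it, so n = 5.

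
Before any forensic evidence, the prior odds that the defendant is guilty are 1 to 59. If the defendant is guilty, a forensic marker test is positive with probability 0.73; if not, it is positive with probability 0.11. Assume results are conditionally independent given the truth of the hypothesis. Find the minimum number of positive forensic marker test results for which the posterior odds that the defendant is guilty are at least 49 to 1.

5

Prior odds = 1/59.
Likelihood ratio of a positive = 0.73/0.11 = 73/11.
Target odds = 49.
Require (73/11)ⁿ ≥ 49 ÷ (1/59) = 2891.
(73/11)⁴ = 28398241/14641 falls short of 2891 but (73/11)⁵ ≈12872.1 reaches it, so n = 5.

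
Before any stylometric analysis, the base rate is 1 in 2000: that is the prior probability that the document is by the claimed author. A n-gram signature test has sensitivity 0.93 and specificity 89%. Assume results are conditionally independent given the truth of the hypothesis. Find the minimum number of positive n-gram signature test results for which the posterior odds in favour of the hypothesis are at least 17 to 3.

5

Prior odds: 0.0005 ÷ 0.9995 = 1/1999.
False-positive rate = 1 − 0.89 = 0.11; likelihood ratio of a positive = 0.93/0.11 = 93/11.
Target odds = 17/3.
Need (1/1999) × (93/11)ⁿ ≥ 17/3, i.e. (93/11)ⁿ ≥ 33983/3.
(93/11)⁴ = 74805201/14641 falls short of 33983/3 but (93/11)⁵ ≈43196.8 reaches it, so n = 5.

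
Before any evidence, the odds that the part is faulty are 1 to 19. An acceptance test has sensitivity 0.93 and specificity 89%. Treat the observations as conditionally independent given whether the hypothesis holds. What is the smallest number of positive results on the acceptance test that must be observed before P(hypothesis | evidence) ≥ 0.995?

Prior odds = 1/19.
False-positive rate = 1 − 0.89 = 0.11; likelihood ratio of a positive = 0.93/0.11 = 93/11.
Target odds: 0.995 ÷ 0.005 = 199.
Need (1/19) × (93/11)ⁿ ≥ 199, i.e. (93/11)ⁿ ≥ 3781.
(93/11)³ = 804357/1331 falls short of 3781 but (93/11)⁴ = 74805201/14641 reaches it, so n = 4.

4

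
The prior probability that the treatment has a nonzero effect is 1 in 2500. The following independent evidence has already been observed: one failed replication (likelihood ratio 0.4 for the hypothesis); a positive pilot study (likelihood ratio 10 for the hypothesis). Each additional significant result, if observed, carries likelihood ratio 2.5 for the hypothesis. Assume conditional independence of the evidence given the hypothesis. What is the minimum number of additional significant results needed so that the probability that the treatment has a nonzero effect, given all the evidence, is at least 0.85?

Prior odds = 0.0004/0.9996 = 1/2499.
Combined Bayes factor of the evidence already in hand = 0.4 × 10 = 4.
Odds after that evidence = (1/2499) × 4 = 4/2499.
Target odds = 0.85/0.15 = 17/3.
Need 2.5ⁿ ≥ 17/3 ÷ (4/2499) = 3540.25.
2.5⁸ = 390625/256 falls short of 3540.25 but 2.5⁹ = 1953125/512 reaches it, so n = 9.

9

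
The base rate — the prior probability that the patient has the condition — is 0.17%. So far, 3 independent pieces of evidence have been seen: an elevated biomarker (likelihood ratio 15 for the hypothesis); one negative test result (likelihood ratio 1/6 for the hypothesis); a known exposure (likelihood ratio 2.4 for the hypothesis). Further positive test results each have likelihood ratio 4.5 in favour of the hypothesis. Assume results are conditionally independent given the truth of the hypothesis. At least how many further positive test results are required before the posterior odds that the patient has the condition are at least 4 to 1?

4

Prior odds = 0.0017/0.9983 = 17/9983.
Combined Bayes factor of the evidence already in hand = 15 × (1/6) × 2.4 = 6.
Odds after that evidence = (17/9983) × 6 = 102/9983.
Target odds = 4.
Need 4.5ⁿ ≥ 4 ÷ (102/9983) = 19966/51.
4.5³ = 91.125 falls short of 19966/51 but 4.5⁴ = 410.0625 reaches it, so n = 4.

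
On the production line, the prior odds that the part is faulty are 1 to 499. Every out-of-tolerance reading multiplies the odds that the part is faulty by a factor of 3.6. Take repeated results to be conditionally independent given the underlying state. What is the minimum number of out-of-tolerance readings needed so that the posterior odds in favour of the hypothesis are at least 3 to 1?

Prior odds = 1/499.
Likelihood ratio per out-of-tolerance reading = 3.6.
Target odds = 3.
Need (1/499) × 3.6ⁿ ≥ 3, i.e. 3.6ⁿ ≥ 1497.
3.6⁵ = 604.66176 falls short of 1497 but 3.6⁶ = 34012224/15625 reaches it, so n = 6.

6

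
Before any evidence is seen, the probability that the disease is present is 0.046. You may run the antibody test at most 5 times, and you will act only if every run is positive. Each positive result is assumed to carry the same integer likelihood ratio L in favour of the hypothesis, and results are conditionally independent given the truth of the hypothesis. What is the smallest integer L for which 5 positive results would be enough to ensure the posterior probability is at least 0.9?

Prior odds = 0.046/0.954 = 23/477.
Target odds = 0.9/0.1 = 9.
Need L⁵ ≥ 9 ÷ (23/477) = 4293/23.
2⁵ = 32 < 4293/23 ≤ 243 = 3⁵, so L = 3.

3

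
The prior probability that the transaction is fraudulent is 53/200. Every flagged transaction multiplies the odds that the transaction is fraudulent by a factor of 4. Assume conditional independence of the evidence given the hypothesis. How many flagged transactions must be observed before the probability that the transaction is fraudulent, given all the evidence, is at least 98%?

4

Prior odds: 0.265 ÷ 0.735 = 53/147.
Likelihood ratio per flagged transaction = 4.
Target odds: 0.98 ÷ 0.02 = 49.
Require 4ⁿ ≥ 49 ÷ (53/147) = 7203/53.
4³ = 64 falls short of 7203/53 but 4⁴ = 256 reaches it, so n = 4.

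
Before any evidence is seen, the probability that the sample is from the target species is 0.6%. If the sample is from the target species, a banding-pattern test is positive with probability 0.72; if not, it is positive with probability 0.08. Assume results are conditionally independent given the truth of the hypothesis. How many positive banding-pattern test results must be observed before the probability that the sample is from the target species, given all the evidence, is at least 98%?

Prior odds: 0.006 ÷ 0.994 = 3/497.
Likelihood ratio of a positive = 0.72/0.08 = 9.
Target posterior odds = 0.98/0.02 = 49.
Need (3/497) × 9ⁿ ≥ 49, i.e. 9ⁿ ≥ 24353/3.
9⁴ = 6561 falls short of 24353/3 but 9⁵ = 59049 reaches it, so n = 5.

5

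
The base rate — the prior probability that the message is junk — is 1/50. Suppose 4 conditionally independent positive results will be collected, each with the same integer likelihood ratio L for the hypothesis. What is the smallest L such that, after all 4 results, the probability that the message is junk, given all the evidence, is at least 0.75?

Prior odds = 0.02/0.98 = 1/49.
Target odds = 0.75/0.25 = 3.
Need L⁴ ≥ 3 ÷ (1/49) = 147.
3⁴ = 81 < 147 ≤ 256 = 4⁴, so L = 4.

4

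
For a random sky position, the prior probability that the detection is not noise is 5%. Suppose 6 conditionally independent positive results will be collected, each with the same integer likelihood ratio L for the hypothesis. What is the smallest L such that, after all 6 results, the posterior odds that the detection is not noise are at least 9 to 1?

3

Prior odds = 0.05/0.95 = 1/19.
Target odds = 9.
Need L⁶ ≥ 9 ÷ (1/19) = 171.
2⁶ = 64 < 171 ≤ 729 = 3⁶, so L = 3.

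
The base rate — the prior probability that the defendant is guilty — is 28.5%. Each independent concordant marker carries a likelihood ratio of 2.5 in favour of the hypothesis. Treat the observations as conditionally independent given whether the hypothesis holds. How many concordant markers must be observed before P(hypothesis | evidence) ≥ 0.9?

4

Prior odds: 0.285 ÷ 0.715 = 57/143.
Likelihood ratio per concordant marker = 2.5.
Target posterior odds = 0.9/0.1 = 9.
Need (57/143) × 2.5ⁿ ≥ 9, i.e. 2.5ⁿ ≥ 429/19.
2.5³ = 15.625 falls short of 429/19 but 2.5⁴ = 39.0625 reaches it, so n = 4.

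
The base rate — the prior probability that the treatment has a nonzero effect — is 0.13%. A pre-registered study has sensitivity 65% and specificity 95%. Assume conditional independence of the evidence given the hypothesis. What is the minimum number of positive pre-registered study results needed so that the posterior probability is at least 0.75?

4

Prior odds = 0.0013/0.9987 = 13/9987.
False-positive rate = 1 − 0.95 = 0.05; likelihood ratio of a positive = 0.65/0.05 = 13.
Target posterior odds = 0.75/0.25 = 3.
Need (13/9987) × 13ⁿ ≥ 3, i.e. 13ⁿ ≥ 29961/13.
13³ = 2197 falls short of 29961/13 but 13⁴ = 28561 reaches it, so n = 4.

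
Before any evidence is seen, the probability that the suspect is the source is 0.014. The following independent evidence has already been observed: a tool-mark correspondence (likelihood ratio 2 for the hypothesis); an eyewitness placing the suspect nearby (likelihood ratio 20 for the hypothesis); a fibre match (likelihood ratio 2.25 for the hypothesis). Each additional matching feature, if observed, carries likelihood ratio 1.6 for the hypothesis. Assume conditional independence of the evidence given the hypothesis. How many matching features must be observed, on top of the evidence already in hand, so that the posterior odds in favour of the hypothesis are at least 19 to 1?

6

Prior odds = 0.014/0.986 = 7/493.
Combined Bayes factor of the evidence already in hand = 2 × 20 × 2.25 = 90.
Odds after that evidence = (7/493) × 90 = 630/493.
Target odds = 19.
Need 1.6ⁿ ≥ 19 ÷ (630/493) = 9367/630.
1.6⁵ = 10.48576 falls short of 9367/630 but 1.6⁶ = 262144/15625 reaches it, so n = 6.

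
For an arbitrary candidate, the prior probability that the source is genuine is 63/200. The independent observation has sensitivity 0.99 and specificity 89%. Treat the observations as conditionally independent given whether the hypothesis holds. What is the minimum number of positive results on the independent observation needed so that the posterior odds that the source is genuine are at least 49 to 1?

3

Prior odds: 0.315 ÷ 0.685 = 63/137.
False-positive rate = 1 − 0.89 = 0.11; likelihood ratio of a positive = 0.99/0.11 = 9.
Target odds = 49.
Need (63/137) × 9ⁿ ≥ 49, i.e. 9ⁿ ≥ 959/9.
9² = 81 falls short of 959/9 but 9³ = 729 reaches it, so n = 3.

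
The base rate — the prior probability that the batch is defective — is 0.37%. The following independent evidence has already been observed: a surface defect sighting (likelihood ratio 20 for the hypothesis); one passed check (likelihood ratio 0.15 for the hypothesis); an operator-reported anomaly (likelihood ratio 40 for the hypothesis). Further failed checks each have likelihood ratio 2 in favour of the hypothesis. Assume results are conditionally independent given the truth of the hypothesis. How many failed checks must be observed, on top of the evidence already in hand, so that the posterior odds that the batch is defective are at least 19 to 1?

6

Prior odds = 0.0037/0.9963 = 37/9963.
Combined Bayes factor of the evidence already in hand = 20 × 0.15 × 40 = 120.
Odds after that evidence = (37/9963) × 120 = 1480/3321.
Target odds = 19.
Need 2ⁿ ≥ 19 ÷ (1480/3321) = 63099/1480.
2⁵ = 32 falls short of 63099/1480 but 2⁶ = 64 reaches it, so n = 6.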